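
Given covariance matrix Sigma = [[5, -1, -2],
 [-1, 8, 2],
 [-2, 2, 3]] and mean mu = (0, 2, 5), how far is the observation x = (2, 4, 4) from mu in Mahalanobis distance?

Step 1 — centre the observation: (x - mu) = (2, 2, -1).

Step 2 — invert Sigma (cofactor / det for 3×3, or solve directly):
  Sigma^{-1} = [[0.274, -0.0137, 0.1918],
 [-0.0137, 0.1507, -0.1096],
 [0.1918, -0.1096, 0.5342]].

Step 3 — form the quadratic (x - mu)^T · Sigma^{-1} · (x - mu):
  Sigma^{-1} · (x - mu) = (0.3288, 0.3836, -0.3699).
  (x - mu)^T · [Sigma^{-1} · (x - mu)] = (2)·(0.3288) + (2)·(0.3836) + (-1)·(-0.3699) = 1.7945.

Step 4 — take square root: d = √(1.7945) ≈ 1.3396.

d(x, mu) = √(1.7945) ≈ 1.3396


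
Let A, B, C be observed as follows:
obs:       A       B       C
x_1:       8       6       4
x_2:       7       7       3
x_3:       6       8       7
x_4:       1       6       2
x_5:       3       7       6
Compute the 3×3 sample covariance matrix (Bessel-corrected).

Step 1 — column means:
  mean(A) = (8 + 7 + 6 + 1 + 3) / 5 = 25/5 = 5
  mean(B) = (6 + 7 + 8 + 6 + 7) / 5 = 34/5 = 6.8
  mean(C) = (4 + 3 + 7 + 2 + 6) / 5 = 22/5 = 4.4

Step 2 — sample covariance S[i,j] = (1/(n-1)) · Σ_k (x_{k,i} - mean_i) · (x_{k,j} - mean_j), with n-1 = 4.
  S[A,A] = ((3)·(3) + (2)·(2) + (1)·(1) + (-4)·(-4) + (-2)·(-2)) / 4 = 34/4 = 8.5
  S[A,B] = ((3)·(-0.8) + (2)·(0.2) + (1)·(1.2) + (-4)·(-0.8) + (-2)·(0.2)) / 4 = 2/4 = 0.5
  S[A,C] = ((3)·(-0.4) + (2)·(-1.4) + (1)·(2.6) + (-4)·(-2.4) + (-2)·(1.6)) / 4 = 5/4 = 1.25
  S[B,B] = ((-0.8)·(-0.8) + (0.2)·(0.2) + (1.2)·(1.2) + (-0.8)·(-0.8) + (0.2)·(0.2)) / 4 = 2.8/4 = 0.7
  S[B,C] = ((-0.8)·(-0.4) + (0.2)·(-1.4) + (1.2)·(2.6) + (-0.8)·(-2.4) + (0.2)·(1.6)) / 4 = 5.4/4 = 1.35
  S[C,C] = ((-0.4)·(-0.4) + (-1.4)·(-1.4) + (2.6)·(2.6) + (-2.4)·(-2.4) + (1.6)·(1.6)) / 4 = 17.2/4 = 4.3

S is symmetric (S[j,i] = S[i,j]). Assembling:

S = [[8.5, 0.5, 1.25],
 [0.5, 0.7, 1.35],
 [1.25, 1.35, 4.3]]


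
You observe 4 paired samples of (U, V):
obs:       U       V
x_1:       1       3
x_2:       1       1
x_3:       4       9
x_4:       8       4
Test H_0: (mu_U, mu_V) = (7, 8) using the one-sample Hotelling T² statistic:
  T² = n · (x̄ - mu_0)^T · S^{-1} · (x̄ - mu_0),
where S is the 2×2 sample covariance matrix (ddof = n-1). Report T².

Step 1 — sample mean vector:
  mean(U) = (1 + 1 + 4 + 8) / 4 = 14/4 = 3.5
  mean(V) = (3 + 1 + 9 + 4) / 4 = 17/4 = 4.25
  x̄ = (3.5, 4.25),  deviation x̄ - mu_0 = (3.5, 4.25) - (7, 8) = (-3.5, -3.75).

Step 2 — sample covariance matrix, S[i,j] = (1/(n-1)) · Σ_k (x_{k,i} - mean_i) · (x_{k,j} - mean_j), divisor n-1 = 3:
  S[U,U] = ((-2.5)·(-2.5) + (-2.5)·(-2.5) + (0.5)·(0.5) + (4.5)·(4.5)) / 3 = 33/3 = 11
  S[U,V] = ((-2.5)·(-1.25) + (-2.5)·(-3.25) + (0.5)·(4.75) + (4.5)·(-0.25)) / 3 = 12.5/3 = 4.1667
  S[V,V] = ((-1.25)·(-1.25) + (-3.25)·(-3.25) + (4.75)·(4.75) + (-0.25)·(-0.25)) / 3 = 34.75/3 = 11.5833
  S = [[11, 4.1667],
 [4.1667, 11.5833]].

Step 3 — invert S. det(S) = 11·11.5833 - (4.1667)² = 110.0556.
  S^{-1} = (1/det) · [[d, -b], [-b, a]] = [[0.1052, -0.0379],
 [-0.0379, 0.0999]].

Step 4 — quadratic form (x̄ - mu_0)^T · S^{-1} · (x̄ - mu_0):
  S^{-1} · (x̄ - mu_0) = (-0.2264, -0.2423),
  (x̄ - mu_0)^T · [...] = (-3.5)·(-0.2264) + (-3.75)·(-0.2423) = 1.701.

Step 5 — scale by n: T² = 4 · 1.701 = 6.8041.

T² ≈ 6.8041


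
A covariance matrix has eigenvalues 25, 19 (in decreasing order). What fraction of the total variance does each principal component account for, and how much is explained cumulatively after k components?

Step 1 — total variance = trace(Sigma) = Σ λ_i = 25 + 19 = 44.

Step 2 — fraction explained by component i = λ_i / Σ λ:
  PC1: 25/44 = 0.5682
  PC2: 19/44 = 0.4318

Step 3 — cumulative fraction after k components = (λ_1 + ... + λ_k) / Σ λ:
  k = 1: 25/44 = 0.5682
  k = 2: (25 + 19)/44 = 44/44 = 1

Summary (fraction, with percent):

explained: PC1 0.5682 (56.82%), PC2 0.4318 (43.18%);  cumulative: 0.5682, 1


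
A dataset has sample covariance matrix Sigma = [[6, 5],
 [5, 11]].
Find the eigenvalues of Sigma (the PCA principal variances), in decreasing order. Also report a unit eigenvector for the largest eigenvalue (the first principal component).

Step 1 — characteristic polynomial of 2×2 Sigma:
  det(Sigma - λI) = λ² - trace · λ + det = 0.
  trace = 6 + 11 = 17, det = 6·11 - (5)² = 41.
Step 2 — discriminant:
  Δ = trace² - 4·det = 289 - 164 = 125.
Step 3 — eigenvalues:
  λ = (trace ± √Δ)/2 = (17 ± 11.1803)/2,
  λ_1 = 14.0902,  λ_2 = 2.9098.

Step 4 — unit eigenvector for λ_1: solve (Sigma - λ_1 I)v = 0. First row:
  (6 - 14.0902)·v_x + (5)·v_y = 0, i.e. (-8.0902)·v_x + (5)·v_y = 0,
  so v ∝ (b, λ_1 - a) = (5, 8.0902) = u.
  ||u|| = √((5)² + (8.0902)²) = √(90.4508) ≈ 9.5106,
  v_1 = u/||u|| ≈ (0.5257, 0.8507) (||v_1|| = 1).

λ_1 = 14.0902,  λ_2 = 2.9098;  v_1 ≈ (0.5257, 0.8507)


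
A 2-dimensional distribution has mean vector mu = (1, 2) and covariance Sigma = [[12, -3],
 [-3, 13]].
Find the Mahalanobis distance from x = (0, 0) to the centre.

Step 1 — centre the observation: (x - mu) = (-1, -2).

Step 2 — invert Sigma. det(Sigma) = 12·13 - (-3)² = 147.
  Sigma^{-1} = (1/det) · [[d, -b], [-b, a]] = [[0.0884, 0.0204],
 [0.0204, 0.0816]].

Step 3 — form the quadratic (x - mu)^T · Sigma^{-1} · (x - mu):
  Sigma^{-1} · (x - mu) = (-0.1293, -0.1837).
  (x - mu)^T · [Sigma^{-1} · (x - mu)] = (-1)·(-0.1293) + (-2)·(-0.1837) = 0.4966.

Step 4 — take square root: d = √(0.4966) ≈ 0.7047.

d(x, mu) = √(0.4966) ≈ 0.7047


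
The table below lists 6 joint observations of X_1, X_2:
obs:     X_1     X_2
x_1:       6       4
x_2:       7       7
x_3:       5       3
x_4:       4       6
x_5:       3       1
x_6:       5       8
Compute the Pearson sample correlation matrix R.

Step 1 — column means:
  mean(X_1) = (6 + 7 + 5 + 4 + 3 + 5) / 6 = 30/6 = 5
  mean(X_2) = (4 + 7 + 3 + 6 + 1 + 8) / 6 = 29/6 = 4.8333

Step 2 — sample variances and covariances s[i,j] = (1/(n-1)) · Σ_k (x_{k,i} - mean_i) · (x_{k,j} - mean_j), with n-1 = 5:
  s[X_1,X_1] = ((1)·(1) + (2)·(2) + (0)·(0) + (-1)·(-1) + (-2)·(-2) + (0)·(0)) / 5 = 10/5 = 2
  s[X_1,X_2] = ((1)·(-0.8333) + (2)·(2.1667) + (0)·(-1.8333) + (-1)·(1.1667) + (-2)·(-3.8333) + (0)·(3.1667)) / 5 = 10/5 = 2
  s[X_2,X_2] = ((-0.8333)·(-0.8333) + (2.1667)·(2.1667) + (-1.8333)·(-1.8333) + (1.1667)·(1.1667) + (-3.8333)·(-3.8333) + (3.1667)·(3.1667)) / 5 = 34.8333/5 = 6.9667
  Sample standard deviations s_i = √(s[i,i]):
  s(X_1) = √(2) = 1.4142
  s(X_2) = √(6.9667) = 2.6394

Step 3 — r_{ij} = s_{ij} / (s_i · s_j):
  r[X_1,X_1] = 1 (diagonal).
  r[X_1,X_2] = 2 / (1.4142 · 2.6394) = 2 / 3.7327 = 0.5358
  r[X_2,X_2] = 1 (diagonal).

R is symmetric with unit diagonal. Assembling:

R = [[1, 0.5358],
 [0.5358, 1]]


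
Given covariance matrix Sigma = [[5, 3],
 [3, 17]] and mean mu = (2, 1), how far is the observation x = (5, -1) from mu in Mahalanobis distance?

Step 1 — centre the observation: (x - mu) = (3, -2).

Step 2 — invert Sigma. det(Sigma) = 5·17 - (3)² = 76.
  Sigma^{-1} = (1/det) · [[d, -b], [-b, a]] = [[0.2237, -0.0395],
 [-0.0395, 0.0658]].

Step 3 — form the quadratic (x - mu)^T · Sigma^{-1} · (x - mu):
  Sigma^{-1} · (x - mu) = (0.75, -0.25).
  (x - mu)^T · [Sigma^{-1} · (x - mu)] = (3)·(0.75) + (-2)·(-0.25) = 2.75.

Step 4 — take square root: d = √(2.75) ≈ 1.6583.

d(x, mu) = √(2.75) ≈ 1.6583


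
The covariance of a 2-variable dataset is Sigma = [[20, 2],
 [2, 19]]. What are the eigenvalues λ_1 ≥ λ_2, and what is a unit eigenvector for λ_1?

Step 1 — characteristic polynomial of 2×2 Sigma:
  det(Sigma - λI) = λ² - trace · λ + det = 0.
  trace = 20 + 19 = 39, det = 20·19 - (2)² = 376.
Step 2 — discriminant:
  Δ = trace² - 4·det = 1521 - 1504 = 17.
Step 3 — eigenvalues:
  λ = (trace ± √Δ)/2 = (39 ± 4.1231)/2,
  λ_1 = 21.5616,  λ_2 = 17.4384.

Step 4 — unit eigenvector for λ_1: solve (Sigma - λ_1 I)v = 0. First row:
  (20 - 21.5616)·v_x + (2)·v_y = 0, i.e. (-1.5616)·v_x + (2)·v_y = 0,
  so v ∝ (b, λ_1 - a) = (2, 1.5616) = u.
  ||u|| = √((2)² + (1.5616)²) = √(6.4384) ≈ 2.5374,
  v_1 = u/||u|| ≈ (0.7882, 0.6154) (||v_1|| = 1).

λ_1 = 21.5616,  λ_2 = 17.4384;  v_1 ≈ (0.7882, 0.6154)


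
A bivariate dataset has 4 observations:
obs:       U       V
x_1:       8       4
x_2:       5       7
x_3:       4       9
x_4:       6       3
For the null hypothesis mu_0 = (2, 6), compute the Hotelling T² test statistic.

Step 1 — sample mean vector:
  mean(U) = (8 + 5 + 4 + 6) / 4 = 23/4 = 5.75
  mean(V) = (4 + 7 + 9 + 3) / 4 = 23/4 = 5.75
  x̄ = (5.75, 5.75),  deviation x̄ - mu_0 = (5.75, 5.75) - (2, 6) = (3.75, -0.25).

Step 2 — sample covariance matrix, S[i,j] = (1/(n-1)) · Σ_k (x_{k,i} - mean_i) · (x_{k,j} - mean_j), divisor n-1 = 3:
  S[U,U] = ((2.25)·(2.25) + (-0.75)·(-0.75) + (-1.75)·(-1.75) + (0.25)·(0.25)) / 3 = 8.75/3 = 2.9167
  S[U,V] = ((2.25)·(-1.75) + (-0.75)·(1.25) + (-1.75)·(3.25) + (0.25)·(-2.75)) / 3 = -11.25/3 = -3.75
  S[V,V] = ((-1.75)·(-1.75) + (1.25)·(1.25) + (3.25)·(3.25) + (-2.75)·(-2.75)) / 3 = 22.75/3 = 7.5833
  S = [[2.9167, -3.75],
 [-3.75, 7.5833]].

Step 3 — invert S. det(S) = 2.9167·7.5833 - (-3.75)² = 8.0556.
  S^{-1} = (1/det) · [[d, -b], [-b, a]] = [[0.9414, 0.4655],
 [0.4655, 0.3621]].

Step 4 — quadratic form (x̄ - mu_0)^T · S^{-1} · (x̄ - mu_0):
  S^{-1} · (x̄ - mu_0) = (3.4138, 1.6552),
  (x̄ - mu_0)^T · [...] = (3.75)·(3.4138) + (-0.25)·(1.6552) = 12.3879.

Step 5 — scale by n: T² = 4 · 12.3879 = 49.5517.

T² ≈ 49.5517


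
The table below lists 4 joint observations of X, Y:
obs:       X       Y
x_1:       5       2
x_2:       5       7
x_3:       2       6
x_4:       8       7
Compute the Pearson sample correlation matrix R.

Step 1 — column means:
  mean(X) = (5 + 5 + 2 + 8) / 4 = 20/4 = 5
  mean(Y) = (2 + 7 + 6 + 7) / 4 = 22/4 = 5.5

Step 2 — sample variances and covariances s[i,j] = (1/(n-1)) · Σ_k (x_{k,i} - mean_i) · (x_{k,j} - mean_j), with n-1 = 3:
  s[X,X] = ((0)·(0) + (0)·(0) + (-3)·(-3) + (3)·(3)) / 3 = 18/3 = 6
  s[X,Y] = ((0)·(-3.5) + (0)·(1.5) + (-3)·(0.5) + (3)·(1.5)) / 3 = 3/3 = 1
  s[Y,Y] = ((-3.5)·(-3.5) + (1.5)·(1.5) + (0.5)·(0.5) + (1.5)·(1.5)) / 3 = 17/3 = 5.6667
  Sample standard deviations s_i = √(s[i,i]):
  s(X) = √(6) = 2.4495
  s(Y) = √(5.6667) = 2.3805

Step 3 — r_{ij} = s_{ij} / (s_i · s_j):
  r[X,X] = 1 (diagonal).
  r[X,Y] = 1 / (2.4495 · 2.3805) = 1 / 5.831 = 0.1715
  r[Y,Y] = 1 (diagonal).

R is symmetric with unit diagonal. Assembling:

R = [[1, 0.1715],
 [0.1715, 1]]


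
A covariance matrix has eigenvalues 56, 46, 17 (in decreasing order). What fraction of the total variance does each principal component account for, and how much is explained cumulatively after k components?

Step 1 — total variance = trace(Sigma) = Σ λ_i = 56 + 46 + 17 = 119.

Step 2 — fraction explained by component i = λ_i / Σ λ:
  PC1: 56/119 = 0.4706
  PC2: 46/119 = 0.3866
  PC3: 17/119 = 0.1429

Step 3 — cumulative fraction after k components = (λ_1 + ... + λ_k) / Σ λ:
  k = 1: 56/119 = 0.4706
  k = 2: (56 + 46)/119 = 102/119 = 0.8571
  k = 3: (56 + 46 + 17)/119 = 119/119 = 1

Summary (fraction, with percent):

explained: PC1 0.4706 (47.06%), PC2 0.3866 (38.66%), PC3 0.1429 (14.29%);  cumulative: 0.4706, 0.8571, 1


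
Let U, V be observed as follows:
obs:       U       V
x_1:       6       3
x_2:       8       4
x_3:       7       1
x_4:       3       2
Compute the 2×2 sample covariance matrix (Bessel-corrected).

Step 1 — column means:
  mean(U) = (6 + 8 + 7 + 3) / 4 = 24/4 = 6
  mean(V) = (3 + 4 + 1 + 2) / 4 = 10/4 = 2.5

Step 2 — sample covariance S[i,j] = (1/(n-1)) · Σ_k (x_{k,i} - mean_i) · (x_{k,j} - mean_j), with n-1 = 3.
  S[U,U] = ((0)·(0) + (2)·(2) + (1)·(1) + (-3)·(-3)) / 3 = 14/3 = 4.6667
  S[U,V] = ((0)·(0.5) + (2)·(1.5) + (1)·(-1.5) + (-3)·(-0.5)) / 3 = 3/3 = 1
  S[V,V] = ((0.5)·(0.5) + (1.5)·(1.5) + (-1.5)·(-1.5) + (-0.5)·(-0.5)) / 3 = 5/3 = 1.6667

S is symmetric (S[j,i] = S[i,j]). Assembling:

S = [[4.6667, 1],
 [1, 1.6667]]


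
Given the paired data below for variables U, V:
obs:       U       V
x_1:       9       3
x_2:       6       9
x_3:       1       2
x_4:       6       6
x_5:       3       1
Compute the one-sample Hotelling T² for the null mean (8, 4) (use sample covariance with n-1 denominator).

Step 1 — sample mean vector:
  mean(U) = (9 + 6 + 1 + 6 + 3) / 5 = 25/5 = 5
  mean(V) = (3 + 9 + 2 + 6 + 1) / 5 = 21/5 = 4.2
  x̄ = (5, 4.2),  deviation x̄ - mu_0 = (5, 4.2) - (8, 4) = (-3, 0.2).

Step 2 — sample covariance matrix, S[i,j] = (1/(n-1)) · Σ_k (x_{k,i} - mean_i) · (x_{k,j} - mean_j), divisor n-1 = 4:
  S[U,U] = ((4)·(4) + (1)·(1) + (-4)·(-4) + (1)·(1) + (-2)·(-2)) / 4 = 38/4 = 9.5
  S[U,V] = ((4)·(-1.2) + (1)·(4.8) + (-4)·(-2.2) + (1)·(1.8) + (-2)·(-3.2)) / 4 = 17/4 = 4.25
  S[V,V] = ((-1.2)·(-1.2) + (4.8)·(4.8) + (-2.2)·(-2.2) + (1.8)·(1.8) + (-3.2)·(-3.2)) / 4 = 42.8/4 = 10.7
  S = [[9.5, 4.25],
 [4.25, 10.7]].

Step 3 — invert S. det(S) = 9.5·10.7 - (4.25)² = 83.5875.
  S^{-1} = (1/det) · [[d, -b], [-b, a]] = [[0.128, -0.0508],
 [-0.0508, 0.1137]].

Step 4 — quadratic form (x̄ - mu_0)^T · S^{-1} · (x̄ - mu_0):
  S^{-1} · (x̄ - mu_0) = (-0.3942, 0.1753),
  (x̄ - mu_0)^T · [...] = (-3)·(-0.3942) + (0.2)·(0.1753) = 1.2176.

Step 5 — scale by n: T² = 5 · 1.2176 = 6.0882.

T² ≈ 6.0882


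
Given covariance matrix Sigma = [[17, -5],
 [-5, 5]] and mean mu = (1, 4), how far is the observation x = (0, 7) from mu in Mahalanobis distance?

Step 1 — centre the observation: (x - mu) = (-1, 3).

Step 2 — invert Sigma. det(Sigma) = 17·5 - (-5)² = 60.
  Sigma^{-1} = (1/det) · [[d, -b], [-b, a]] = [[0.0833, 0.0833],
 [0.0833, 0.2833]].

Step 3 — form the quadratic (x - mu)^T · Sigma^{-1} · (x - mu):
  Sigma^{-1} · (x - mu) = (0.1667, 0.7667).
  (x - mu)^T · [Sigma^{-1} · (x - mu)] = (-1)·(0.1667) + (3)·(0.7667) = 2.1333.

Step 4 — take square root: d = √(2.1333) ≈ 1.4606.

d(x, mu) = √(2.1333) ≈ 1.4606


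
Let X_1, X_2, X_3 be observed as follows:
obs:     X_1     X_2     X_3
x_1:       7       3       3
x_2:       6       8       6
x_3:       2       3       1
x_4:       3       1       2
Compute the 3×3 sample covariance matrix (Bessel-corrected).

Step 1 — column means:
  mean(X_1) = (7 + 6 + 2 + 3) / 4 = 18/4 = 4.5
  mean(X_2) = (3 + 8 + 3 + 1) / 4 = 15/4 = 3.75
  mean(X_3) = (3 + 6 + 1 + 2) / 4 = 12/4 = 3

Step 2 — sample covariance S[i,j] = (1/(n-1)) · Σ_k (x_{k,i} - mean_i) · (x_{k,j} - mean_j), with n-1 = 3.
  S[X_1,X_1] = ((2.5)·(2.5) + (1.5)·(1.5) + (-2.5)·(-2.5) + (-1.5)·(-1.5)) / 3 = 17/3 = 5.6667
  S[X_1,X_2] = ((2.5)·(-0.75) + (1.5)·(4.25) + (-2.5)·(-0.75) + (-1.5)·(-2.75)) / 3 = 10.5/3 = 3.5
  S[X_1,X_3] = ((2.5)·(0) + (1.5)·(3) + (-2.5)·(-2) + (-1.5)·(-1)) / 3 = 11/3 = 3.6667
  S[X_2,X_2] = ((-0.75)·(-0.75) + (4.25)·(4.25) + (-0.75)·(-0.75) + (-2.75)·(-2.75)) / 3 = 26.75/3 = 8.9167
  S[X_2,X_3] = ((-0.75)·(0) + (4.25)·(3) + (-0.75)·(-2) + (-2.75)·(-1)) / 3 = 17/3 = 5.6667
  S[X_3,X_3] = ((0)·(0) + (3)·(3) + (-2)·(-2) + (-1)·(-1)) / 3 = 14/3 = 4.6667

S is symmetric (S[j,i] = S[i,j]). Assembling:

S = [[5.6667, 3.5, 3.6667],
 [3.5, 8.9167, 5.6667],
 [3.6667, 5.6667, 4.6667]]


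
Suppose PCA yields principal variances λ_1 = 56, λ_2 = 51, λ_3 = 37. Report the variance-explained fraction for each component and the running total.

Step 1 — total variance = trace(Sigma) = Σ λ_i = 56 + 51 + 37 = 144.

Step 2 — fraction explained by component i = λ_i / Σ λ:
  PC1: 56/144 = 0.3889
  PC2: 51/144 = 0.3542
  PC3: 37/144 = 0.2569

Step 3 — cumulative fraction after k components = (λ_1 + ... + λ_k) / Σ λ:
  k = 1: 56/144 = 0.3889
  k = 2: (56 + 51)/144 = 107/144 = 0.7431
  k = 3: (56 + 51 + 37)/144 = 144/144 = 1

Summary (fraction, with percent):

explained: PC1 0.3889 (38.89%), PC2 0.3542 (35.42%), PC3 0.2569 (25.69%);  cumulative: 0.3889, 0.7431, 1


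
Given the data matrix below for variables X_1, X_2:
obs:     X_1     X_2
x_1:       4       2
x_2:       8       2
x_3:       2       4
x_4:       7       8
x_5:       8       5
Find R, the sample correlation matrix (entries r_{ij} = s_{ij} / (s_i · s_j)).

Step 1 — column means:
  mean(X_1) = (4 + 8 + 2 + 7 + 8) / 5 = 29/5 = 5.8
  mean(X_2) = (2 + 2 + 4 + 8 + 5) / 5 = 21/5 = 4.2

Step 2 — sample variances and covariances s[i,j] = (1/(n-1)) · Σ_k (x_{k,i} - mean_i) · (x_{k,j} - mean_j), with n-1 = 4:
  s[X_1,X_1] = ((-1.8)·(-1.8) + (2.2)·(2.2) + (-3.8)·(-3.8) + (1.2)·(1.2) + (2.2)·(2.2)) / 4 = 28.8/4 = 7.2
  s[X_1,X_2] = ((-1.8)·(-2.2) + (2.2)·(-2.2) + (-3.8)·(-0.2) + (1.2)·(3.8) + (2.2)·(0.8)) / 4 = 6.2/4 = 1.55
  s[X_2,X_2] = ((-2.2)·(-2.2) + (-2.2)·(-2.2) + (-0.2)·(-0.2) + (3.8)·(3.8) + (0.8)·(0.8)) / 4 = 24.8/4 = 6.2
  Sample standard deviations s_i = √(s[i,i]):
  s(X_1) = √(7.2) = 2.6833
  s(X_2) = √(6.2) = 2.49

Step 3 — r_{ij} = s_{ij} / (s_i · s_j):
  r[X_1,X_1] = 1 (diagonal).
  r[X_1,X_2] = 1.55 / (2.6833 · 2.49) = 1.55 / 6.6813 = 0.232
  r[X_2,X_2] = 1 (diagonal).

R is symmetric with unit diagonal. Assembling:

R = [[1, 0.232],
 [0.232, 1]]


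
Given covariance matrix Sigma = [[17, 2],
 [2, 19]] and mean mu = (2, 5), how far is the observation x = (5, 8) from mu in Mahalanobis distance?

Step 1 — centre the observation: (x - mu) = (3, 3).

Step 2 — invert Sigma. det(Sigma) = 17·19 - (2)² = 319.
  Sigma^{-1} = (1/det) · [[d, -b], [-b, a]] = [[0.0596, -0.0063],
 [-0.0063, 0.0533]].

Step 3 — form the quadratic (x - mu)^T · Sigma^{-1} · (x - mu):
  Sigma^{-1} · (x - mu) = (0.1599, 0.1411).
  (x - mu)^T · [Sigma^{-1} · (x - mu)] = (3)·(0.1599) + (3)·(0.1411) = 0.9028.

Step 4 — take square root: d = √(0.9028) ≈ 0.9502.

d(x, mu) = √(0.9028) ≈ 0.9502


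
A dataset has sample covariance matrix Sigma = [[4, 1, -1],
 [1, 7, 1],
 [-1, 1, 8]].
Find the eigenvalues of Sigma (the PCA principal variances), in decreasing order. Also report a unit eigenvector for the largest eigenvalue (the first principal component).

Step 1 — characteristic polynomial p(λ) = det(λI - Sigma) = λ³ - tr·λ² + c_1·λ - det, where tr = trace, c_1 = sum of the principal 2×2 minors, det = det(Sigma):
  tr = 4 + 7 + 8 = 19,
  c_1 = (4·7 - (1)²) + (4·8 - (-1)²) + (7·8 - (1)²) = 27 + 31 + 55 = 113,
  det = 4·(7·8 - (1)²) - (1)·((1)·8 - (1)·(-1)) + (-1)·((1)·(1) - 7·(-1)) = 4·(55) - (1)·(9) + (-1)·(8) = 203.
  So p(λ) = λ³ - 19λ² + 113λ - 203.
Step 2 — look for an integer root (rational root theorem: any rational root is an integer divisor of 203). Testing λ = 7:
  p(7) = 343 - 931 + 791 - 203 = 0  ✓
  Dividing out (λ - 7): p(λ) = (λ - 7)(λ² - 12λ + 29).
Step 3 — remaining eigenvalues from the quadratic λ² - 12λ + 29 = 0:
  Δ = 12² - 4·29 = 144 - 116 = 28,  λ = (12 ± √28)/2 = (12 ± 5.2915)/2 ≈ 8.6458 or 3.3542.
  Sorted: λ_1 = 8.6458,  λ_2 = 7,  λ_3 = 3.3542  (check: sum = 19 = tr ✓).

Step 4 — unit eigenvector for λ_1 ≈ 8.6458: v spans the null space of (Sigma - λ_1 I), whose rows are
  r_1 = (-4.6458, 1, -1),  r_2 = (1, -1.6458, 1),  r_3 = (-1, 1, -0.6458).
  v is orthogonal to every row, so take v ∝ r_1 × r_2 = ((1)·(1) - (-1)·(-1.6458), (-1)·(1) - (-4.6458)·(1), (-4.6458)·(-1.6458) - (1)·(1)) ≈ (-0.6458, 3.6458, 6.6458).
  Rescale (multiply by -1 so the first nonzero entry is positive): u = (0.6458, -3.6458, -6.6458).
  ||u|| = √((0.6458)² + (-3.6458)² + (-6.6458)²) = √(57.8745) ≈ 7.6075,  v_1 = u/||u|| ≈ (0.0849, -0.4792, -0.8736) (||v_1|| = 1).

λ_1 = 8.6458,  λ_2 = 7,  λ_3 = 3.3542;  v_1 ≈ (0.0849, -0.4792, -0.8736)


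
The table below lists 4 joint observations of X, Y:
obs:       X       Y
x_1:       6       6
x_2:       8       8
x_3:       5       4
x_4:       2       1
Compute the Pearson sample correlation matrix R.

Step 1 — column means:
  mean(X) = (6 + 8 + 5 + 2) / 4 = 21/4 = 5.25
  mean(Y) = (6 + 8 + 4 + 1) / 4 = 19/4 = 4.75

Step 2 — sample variances and covariances s[i,j] = (1/(n-1)) · Σ_k (x_{k,i} - mean_i) · (x_{k,j} - mean_j), with n-1 = 3:
  s[X,X] = ((0.75)·(0.75) + (2.75)·(2.75) + (-0.25)·(-0.25) + (-3.25)·(-3.25)) / 3 = 18.75/3 = 6.25
  s[X,Y] = ((0.75)·(1.25) + (2.75)·(3.25) + (-0.25)·(-0.75) + (-3.25)·(-3.75)) / 3 = 22.25/3 = 7.4167
  s[Y,Y] = ((1.25)·(1.25) + (3.25)·(3.25) + (-0.75)·(-0.75) + (-3.75)·(-3.75)) / 3 = 26.75/3 = 8.9167
  Sample standard deviations s_i = √(s[i,i]):
  s(X) = √(6.25) = 2.5
  s(Y) = √(8.9167) = 2.9861

Step 3 — r_{ij} = s_{ij} / (s_i · s_j):
  r[X,X] = 1 (diagonal).
  r[X,Y] = 7.4167 / (2.5 · 2.9861) = 7.4167 / 7.4652 = 0.9935
  r[Y,Y] = 1 (diagonal).

R is symmetric with unit diagonal. Assembling:

R = [[1, 0.9935],
 [0.9935, 1]]


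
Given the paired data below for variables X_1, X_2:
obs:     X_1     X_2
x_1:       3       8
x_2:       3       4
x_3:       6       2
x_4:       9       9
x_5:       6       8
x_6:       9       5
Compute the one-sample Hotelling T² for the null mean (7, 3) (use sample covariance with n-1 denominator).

Step 1 — sample mean vector:
  mean(X_1) = (3 + 3 + 6 + 9 + 6 + 9) / 6 = 36/6 = 6
  mean(X_2) = (8 + 4 + 2 + 9 + 8 + 5) / 6 = 36/6 = 6
  x̄ = (6, 6),  deviation x̄ - mu_0 = (6, 6) - (7, 3) = (-1, 3).

Step 2 — sample covariance matrix, S[i,j] = (1/(n-1)) · Σ_k (x_{k,i} - mean_i) · (x_{k,j} - mean_j), divisor n-1 = 5:
  S[X_1,X_1] = ((-3)·(-3) + (-3)·(-3) + (0)·(0) + (3)·(3) + (0)·(0) + (3)·(3)) / 5 = 36/5 = 7.2
  S[X_1,X_2] = ((-3)·(2) + (-3)·(-2) + (0)·(-4) + (3)·(3) + (0)·(2) + (3)·(-1)) / 5 = 6/5 = 1.2
  S[X_2,X_2] = ((2)·(2) + (-2)·(-2) + (-4)·(-4) + (3)·(3) + (2)·(2) + (-1)·(-1)) / 5 = 38/5 = 7.6
  S = [[7.2, 1.2],
 [1.2, 7.6]].

Step 3 — invert S. det(S) = 7.2·7.6 - (1.2)² = 53.28.
  S^{-1} = (1/det) · [[d, -b], [-b, a]] = [[0.1426, -0.0225],
 [-0.0225, 0.1351]].

Step 4 — quadratic form (x̄ - mu_0)^T · S^{-1} · (x̄ - mu_0):
  S^{-1} · (x̄ - mu_0) = (-0.2102, 0.4279),
  (x̄ - mu_0)^T · [...] = (-1)·(-0.2102) + (3)·(0.4279) = 1.494.

Step 5 — scale by n: T² = 6 · 1.494 = 8.964.

T² ≈ 8.964


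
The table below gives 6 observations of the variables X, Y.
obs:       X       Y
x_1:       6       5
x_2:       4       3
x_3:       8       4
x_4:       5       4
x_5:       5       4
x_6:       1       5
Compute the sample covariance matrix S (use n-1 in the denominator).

Step 1 — column means:
  mean(X) = (6 + 4 + 8 + 5 + 5 + 1) / 6 = 29/6 = 4.8333
  mean(Y) = (5 + 3 + 4 + 4 + 4 + 5) / 6 = 25/6 = 4.1667

Step 2 — sample covariance S[i,j] = (1/(n-1)) · Σ_k (x_{k,i} - mean_i) · (x_{k,j} - mean_j), with n-1 = 5.
  S[X,X] = ((1.1667)·(1.1667) + (-0.8333)·(-0.8333) + (3.1667)·(3.1667) + (0.1667)·(0.1667) + (0.1667)·(0.1667) + (-3.8333)·(-3.8333)) / 5 = 26.8333/5 = 5.3667
  S[X,Y] = ((1.1667)·(0.8333) + (-0.8333)·(-1.1667) + (3.1667)·(-0.1667) + (0.1667)·(-0.1667) + (0.1667)·(-0.1667) + (-3.8333)·(0.8333)) / 5 = -1.8333/5 = -0.3667
  S[Y,Y] = ((0.8333)·(0.8333) + (-1.1667)·(-1.1667) + (-0.1667)·(-0.1667) + (-0.1667)·(-0.1667) + (-0.1667)·(-0.1667) + (0.8333)·(0.8333)) / 5 = 2.8333/5 = 0.5667

S is symmetric (S[j,i] = S[i,j]). Assembling:

S = [[5.3667, -0.3667],
 [-0.3667, 0.5667]]


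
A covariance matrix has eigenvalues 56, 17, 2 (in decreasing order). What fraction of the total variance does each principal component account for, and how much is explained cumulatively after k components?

Step 1 — total variance = trace(Sigma) = Σ λ_i = 56 + 17 + 2 = 75.

Step 2 — fraction explained by component i = λ_i / Σ λ:
  PC1: 56/75 = 0.7467
  PC2: 17/75 = 0.2267
  PC3: 2/75 = 0.0267

Step 3 — cumulative fraction after k components = (λ_1 + ... + λ_k) / Σ λ:
  k = 1: 56/75 = 0.7467
  k = 2: (56 + 17)/75 = 73/75 = 0.9733
  k = 3: (56 + 17 + 2)/75 = 75/75 = 1

Summary (fraction, with percent):

explained: PC1 0.7467 (74.67%), PC2 0.2267 (22.67%), PC3 0.0267 (2.67%);  cumulative: 0.7467, 0.9733, 1


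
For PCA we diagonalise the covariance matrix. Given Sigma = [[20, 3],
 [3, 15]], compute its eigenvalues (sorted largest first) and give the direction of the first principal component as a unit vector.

Step 1 — characteristic polynomial of 2×2 Sigma:
  det(Sigma - λI) = λ² - trace · λ + det = 0.
  trace = 20 + 15 = 35, det = 20·15 - (3)² = 291.
Step 2 — discriminant:
  Δ = trace² - 4·det = 1225 - 1164 = 61.
Step 3 — eigenvalues:
  λ = (trace ± √Δ)/2 = (35 ± 7.8102)/2,
  λ_1 = 21.4051,  λ_2 = 13.5949.

Step 4 — unit eigenvector for λ_1: solve (Sigma - λ_1 I)v = 0. First row:
  (20 - 21.4051)·v_x + (3)·v_y = 0, i.e. (-1.4051)·v_x + (3)·v_y = 0,
  so v ∝ (b, λ_1 - a) = (3, 1.4051) = u.
  ||u|| = √((3)² + (1.4051)²) = √(10.9744) ≈ 3.3128,
  v_1 = u/||u|| ≈ (0.9056, 0.4242) (||v_1|| = 1).

λ_1 = 21.4051,  λ_2 = 13.5949;  v_1 ≈ (0.9056, 0.4242)


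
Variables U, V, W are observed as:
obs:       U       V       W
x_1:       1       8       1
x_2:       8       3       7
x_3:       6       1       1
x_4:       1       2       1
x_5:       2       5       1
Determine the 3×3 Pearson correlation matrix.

Step 1 — column means:
  mean(U) = (1 + 8 + 6 + 1 + 2) / 5 = 18/5 = 3.6
  mean(V) = (8 + 3 + 1 + 2 + 5) / 5 = 19/5 = 3.8
  mean(W) = (1 + 7 + 1 + 1 + 1) / 5 = 11/5 = 2.2

Step 2 — sample variances and covariances s[i,j] = (1/(n-1)) · Σ_k (x_{k,i} - mean_i) · (x_{k,j} - mean_j), with n-1 = 4:
  s[U,U] = ((-2.6)·(-2.6) + (4.4)·(4.4) + (2.4)·(2.4) + (-2.6)·(-2.6) + (-1.6)·(-1.6)) / 4 = 41.2/4 = 10.3
  s[U,V] = ((-2.6)·(4.2) + (4.4)·(-0.8) + (2.4)·(-2.8) + (-2.6)·(-1.8) + (-1.6)·(1.2)) / 4 = -18.4/4 = -4.6
  s[U,W] = ((-2.6)·(-1.2) + (4.4)·(4.8) + (2.4)·(-1.2) + (-2.6)·(-1.2) + (-1.6)·(-1.2)) / 4 = 26.4/4 = 6.6
  s[V,V] = ((4.2)·(4.2) + (-0.8)·(-0.8) + (-2.8)·(-2.8) + (-1.8)·(-1.8) + (1.2)·(1.2)) / 4 = 30.8/4 = 7.7
  s[V,W] = ((4.2)·(-1.2) + (-0.8)·(4.8) + (-2.8)·(-1.2) + (-1.8)·(-1.2) + (1.2)·(-1.2)) / 4 = -4.8/4 = -1.2
  s[W,W] = ((-1.2)·(-1.2) + (4.8)·(4.8) + (-1.2)·(-1.2) + (-1.2)·(-1.2) + (-1.2)·(-1.2)) / 4 = 28.8/4 = 7.2
  Sample standard deviations s_i = √(s[i,i]):
  s(U) = √(10.3) = 3.2094
  s(V) = √(7.7) = 2.7749
  s(W) = √(7.2) = 2.6833

Step 3 — r_{ij} = s_{ij} / (s_i · s_j):
  r[U,U] = 1 (diagonal).
  r[U,V] = -4.6 / (3.2094 · 2.7749) = -4.6 / 8.9056 = -0.5165
  r[U,W] = 6.6 / (3.2094 · 2.6833) = 6.6 / 8.6116 = 0.7664
  r[V,V] = 1 (diagonal).
  r[V,W] = -1.2 / (2.7749 · 2.6833) = -1.2 / 7.4458 = -0.1612
  r[W,W] = 1 (diagonal).

R is symmetric with unit diagonal. Assembling:

R = [[1, -0.5165, 0.7664],
 [-0.5165, 1, -0.1612],
 [0.7664, -0.1612, 1]]


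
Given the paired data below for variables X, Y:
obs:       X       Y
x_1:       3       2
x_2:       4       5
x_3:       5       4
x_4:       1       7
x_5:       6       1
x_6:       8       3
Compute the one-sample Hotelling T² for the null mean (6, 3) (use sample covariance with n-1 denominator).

Step 1 — sample mean vector:
  mean(X) = (3 + 4 + 5 + 1 + 6 + 8) / 6 = 27/6 = 4.5
  mean(Y) = (2 + 5 + 4 + 7 + 1 + 3) / 6 = 22/6 = 3.6667
  x̄ = (4.5, 3.6667),  deviation x̄ - mu_0 = (4.5, 3.6667) - (6, 3) = (-1.5, 0.6667).

Step 2 — sample covariance matrix, S[i,j] = (1/(n-1)) · Σ_k (x_{k,i} - mean_i) · (x_{k,j} - mean_j), divisor n-1 = 5:
  S[X,X] = ((-1.5)·(-1.5) + (-0.5)·(-0.5) + (0.5)·(0.5) + (-3.5)·(-3.5) + (1.5)·(1.5) + (3.5)·(3.5)) / 5 = 29.5/5 = 5.9
  S[X,Y] = ((-1.5)·(-1.6667) + (-0.5)·(1.3333) + (0.5)·(0.3333) + (-3.5)·(3.3333) + (1.5)·(-2.6667) + (3.5)·(-0.6667)) / 5 = -16/5 = -3.2
  S[Y,Y] = ((-1.6667)·(-1.6667) + (1.3333)·(1.3333) + (0.3333)·(0.3333) + (3.3333)·(3.3333) + (-2.6667)·(-2.6667) + (-0.6667)·(-0.6667)) / 5 = 23.3333/5 = 4.6667
  S = [[5.9, -3.2],
 [-3.2, 4.6667]].

Step 3 — invert S. det(S) = 5.9·4.6667 - (-3.2)² = 17.2933.
  S^{-1} = (1/det) · [[d, -b], [-b, a]] = [[0.2699, 0.185],
 [0.185, 0.3412]].

Step 4 — quadratic form (x̄ - mu_0)^T · S^{-1} · (x̄ - mu_0):
  S^{-1} · (x̄ - mu_0) = (-0.2814, -0.0501),
  (x̄ - mu_0)^T · [...] = (-1.5)·(-0.2814) + (0.6667)·(-0.0501) = 0.3887.

Step 5 — scale by n: T² = 6 · 0.3887 = 2.3323.

T² ≈ 2.3323


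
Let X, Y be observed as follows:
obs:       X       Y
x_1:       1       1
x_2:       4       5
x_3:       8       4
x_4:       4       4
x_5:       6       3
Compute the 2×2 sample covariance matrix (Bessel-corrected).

Step 1 — column means:
  mean(X) = (1 + 4 + 8 + 4 + 6) / 5 = 23/5 = 4.6
  mean(Y) = (1 + 5 + 4 + 4 + 3) / 5 = 17/5 = 3.4

Step 2 — sample covariance S[i,j] = (1/(n-1)) · Σ_k (x_{k,i} - mean_i) · (x_{k,j} - mean_j), with n-1 = 4.
  S[X,X] = ((-3.6)·(-3.6) + (-0.6)·(-0.6) + (3.4)·(3.4) + (-0.6)·(-0.6) + (1.4)·(1.4)) / 4 = 27.2/4 = 6.8
  S[X,Y] = ((-3.6)·(-2.4) + (-0.6)·(1.6) + (3.4)·(0.6) + (-0.6)·(0.6) + (1.4)·(-0.4)) / 4 = 8.8/4 = 2.2
  S[Y,Y] = ((-2.4)·(-2.4) + (1.6)·(1.6) + (0.6)·(0.6) + (0.6)·(0.6) + (-0.4)·(-0.4)) / 4 = 9.2/4 = 2.3

S is symmetric (S[j,i] = S[i,j]). Assembling:

S = [[6.8, 2.2],
 [2.2, 2.3]]


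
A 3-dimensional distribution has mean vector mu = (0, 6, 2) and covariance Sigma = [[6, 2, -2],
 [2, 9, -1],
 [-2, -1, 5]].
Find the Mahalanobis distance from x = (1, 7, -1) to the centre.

Step 1 — centre the observation: (x - mu) = (1, 1, -3).

Step 2 — invert Sigma (cofactor / det for 3×3, or solve directly):
  Sigma^{-1} = [[0.2037, -0.037, 0.0741],
 [-0.037, 0.1204, 0.0093],
 [0.0741, 0.0093, 0.2315]].

Step 3 — form the quadratic (x - mu)^T · Sigma^{-1} · (x - mu):
  Sigma^{-1} · (x - mu) = (-0.0556, 0.0556, -0.6111).
  (x - mu)^T · [Sigma^{-1} · (x - mu)] = (1)·(-0.0556) + (1)·(0.0556) + (-3)·(-0.6111) = 1.8333.

Step 4 — take square root: d = √(1.8333) ≈ 1.354.

d(x, mu) = √(1.8333) ≈ 1.354


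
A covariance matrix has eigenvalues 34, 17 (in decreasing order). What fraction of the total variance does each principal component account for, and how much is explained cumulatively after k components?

Step 1 — total variance = trace(Sigma) = Σ λ_i = 34 + 17 = 51.

Step 2 — fraction explained by component i = λ_i / Σ λ:
  PC1: 34/51 = 0.6667
  PC2: 17/51 = 0.3333

Step 3 — cumulative fraction after k components = (λ_1 + ... + λ_k) / Σ λ:
  k = 1: 34/51 = 0.6667
  k = 2: (34 + 17)/51 = 51/51 = 1

Summary (fraction, with percent):

explained: PC1 0.6667 (66.67%), PC2 0.3333 (33.33%);  cumulative: 0.6667, 1


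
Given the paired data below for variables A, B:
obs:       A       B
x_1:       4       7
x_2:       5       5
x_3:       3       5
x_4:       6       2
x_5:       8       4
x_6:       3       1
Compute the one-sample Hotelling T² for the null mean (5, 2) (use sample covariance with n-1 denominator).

Step 1 — sample mean vector:
  mean(A) = (4 + 5 + 3 + 6 + 8 + 3) / 6 = 29/6 = 4.8333
  mean(B) = (7 + 5 + 5 + 2 + 4 + 1) / 6 = 24/6 = 4
  x̄ = (4.8333, 4),  deviation x̄ - mu_0 = (4.8333, 4) - (5, 2) = (-0.1667, 2).

Step 2 — sample covariance matrix, S[i,j] = (1/(n-1)) · Σ_k (x_{k,i} - mean_i) · (x_{k,j} - mean_j), divisor n-1 = 5:
  S[A,A] = ((-0.8333)·(-0.8333) + (0.1667)·(0.1667) + (-1.8333)·(-1.8333) + (1.1667)·(1.1667) + (3.1667)·(3.1667) + (-1.8333)·(-1.8333)) / 5 = 18.8333/5 = 3.7667
  S[A,B] = ((-0.8333)·(3) + (0.1667)·(1) + (-1.8333)·(1) + (1.1667)·(-2) + (3.1667)·(0) + (-1.8333)·(-3)) / 5 = -1/5 = -0.2
  S[B,B] = ((3)·(3) + (1)·(1) + (1)·(1) + (-2)·(-2) + (0)·(0) + (-3)·(-3)) / 5 = 24/5 = 4.8
  S = [[3.7667, -0.2],
 [-0.2, 4.8]].

Step 3 — invert S. det(S) = 3.7667·4.8 - (-0.2)² = 18.04.
  S^{-1} = (1/det) · [[d, -b], [-b, a]] = [[0.2661, 0.0111],
 [0.0111, 0.2088]].

Step 4 — quadratic form (x̄ - mu_0)^T · S^{-1} · (x̄ - mu_0):
  S^{-1} · (x̄ - mu_0) = (-0.0222, 0.4157),
  (x̄ - mu_0)^T · [...] = (-0.1667)·(-0.0222) + (2)·(0.4157) = 0.8352.

Step 5 — scale by n: T² = 6 · 0.8352 = 5.0111.

T² ≈ 5.0111


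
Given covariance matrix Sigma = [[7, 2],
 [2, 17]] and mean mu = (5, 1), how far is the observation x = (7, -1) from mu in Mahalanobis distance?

Step 1 — centre the observation: (x - mu) = (2, -2).

Step 2 — invert Sigma. det(Sigma) = 7·17 - (2)² = 115.
  Sigma^{-1} = (1/det) · [[d, -b], [-b, a]] = [[0.1478, -0.0174],
 [-0.0174, 0.0609]].

Step 3 — form the quadratic (x - mu)^T · Sigma^{-1} · (x - mu):
  Sigma^{-1} · (x - mu) = (0.3304, -0.1565).
  (x - mu)^T · [Sigma^{-1} · (x - mu)] = (2)·(0.3304) + (-2)·(-0.1565) = 0.9739.

Step 4 — take square root: d = √(0.9739) ≈ 0.9869.

d(x, mu) = √(0.9739) ≈ 0.9869


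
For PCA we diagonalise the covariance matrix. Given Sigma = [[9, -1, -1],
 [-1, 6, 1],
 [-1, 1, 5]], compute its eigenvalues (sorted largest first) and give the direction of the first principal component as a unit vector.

Step 1 — characteristic polynomial p(λ) = det(λI - Sigma) = λ³ - tr·λ² + c_1·λ - det, where tr = trace, c_1 = sum of the principal 2×2 minors, det = det(Sigma):
  tr = 9 + 6 + 5 = 20,
  c_1 = (9·6 - (-1)²) + (9·5 - (-1)²) + (6·5 - (1)²) = 53 + 44 + 29 = 126,
  det = 9·(6·5 - (1)²) - (-1)·((-1)·5 - (1)·(-1)) + (-1)·((-1)·(1) - 6·(-1)) = 9·(29) - (-1)·(-4) + (-1)·(5) = 252.
  So p(λ) = λ³ - 20λ² + 126λ - 252.
Step 2 — look for an integer root (rational root theorem: any rational root is an integer divisor of 252). Testing λ = 6:
  p(6) = 216 - 720 + 756 - 252 = 0  ✓
  Dividing out (λ - 6): p(λ) = (λ - 6)(λ² - 14λ + 42).
Step 3 — remaining eigenvalues from the quadratic λ² - 14λ + 42 = 0:
  Δ = 14² - 4·42 = 196 - 168 = 28,  λ = (14 ± √28)/2 = (14 ± 5.2915)/2 ≈ 9.6458 or 4.3542.
  Sorted: λ_1 = 9.6458,  λ_2 = 6,  λ_3 = 4.3542  (check: sum = 20 = tr ✓).

Step 4 — unit eigenvector for λ_1 ≈ 9.6458: v spans the null space of (Sigma - λ_1 I), whose rows are
  r_1 = (-0.6458, -1, -1),  r_2 = (-1, -3.6458, 1),  r_3 = (-1, 1, -4.6458).
  v is orthogonal to every row, so take v ∝ r_1 × r_2 = ((-1)·(1) - (-1)·(-3.6458), (-1)·(-1) - (-0.6458)·(1), (-0.6458)·(-3.6458) - (-1)·(-1)) ≈ (-4.6458, 1.6458, 1.3542).
  Rescale (multiply by -1 so the first nonzero entry is positive): u = (4.6458, -1.6458, -1.3542).
  ||u|| = √((4.6458)² + (-1.6458)² + (-1.3542)²) = √(26.1255) ≈ 5.1113,  v_1 = u/||u|| ≈ (0.9089, -0.322, -0.265) (||v_1|| = 1).

λ_1 = 9.6458,  λ_2 = 6,  λ_3 = 4.3542;  v_1 ≈ (0.9089, -0.322, -0.265)


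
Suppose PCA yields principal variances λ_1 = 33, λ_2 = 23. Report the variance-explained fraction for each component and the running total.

Step 1 — total variance = trace(Sigma) = Σ λ_i = 33 + 23 = 56.

Step 2 — fraction explained by component i = λ_i / Σ λ:
  PC1: 33/56 = 0.5893
  PC2: 23/56 = 0.4107

Step 3 — cumulative fraction after k components = (λ_1 + ... + λ_k) / Σ λ:
  k = 1: 33/56 = 0.5893
  k = 2: (33 + 23)/56 = 56/56 = 1

Summary (fraction, with percent):

explained: PC1 0.5893 (58.93%), PC2 0.4107 (41.07%);  cumulative: 0.5893, 1


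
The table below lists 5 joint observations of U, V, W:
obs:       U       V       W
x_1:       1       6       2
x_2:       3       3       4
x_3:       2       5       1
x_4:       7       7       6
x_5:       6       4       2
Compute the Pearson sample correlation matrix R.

Step 1 — column means:
  mean(U) = (1 + 3 + 2 + 7 + 6) / 5 = 19/5 = 3.8
  mean(V) = (6 + 3 + 5 + 7 + 4) / 5 = 25/5 = 5
  mean(W) = (2 + 4 + 1 + 6 + 2) / 5 = 15/5 = 3

Step 2 — sample variances and covariances s[i,j] = (1/(n-1)) · Σ_k (x_{k,i} - mean_i) · (x_{k,j} - mean_j), with n-1 = 4:
  s[U,U] = ((-2.8)·(-2.8) + (-0.8)·(-0.8) + (-1.8)·(-1.8) + (3.2)·(3.2) + (2.2)·(2.2)) / 4 = 26.8/4 = 6.7
  s[U,V] = ((-2.8)·(1) + (-0.8)·(-2) + (-1.8)·(0) + (3.2)·(2) + (2.2)·(-1)) / 4 = 3/4 = 0.75
  s[U,W] = ((-2.8)·(-1) + (-0.8)·(1) + (-1.8)·(-2) + (3.2)·(3) + (2.2)·(-1)) / 4 = 13/4 = 3.25
  s[V,V] = ((1)·(1) + (-2)·(-2) + (0)·(0) + (2)·(2) + (-1)·(-1)) / 4 = 10/4 = 2.5
  s[V,W] = ((1)·(-1) + (-2)·(1) + (0)·(-2) + (2)·(3) + (-1)·(-1)) / 4 = 4/4 = 1
  s[W,W] = ((-1)·(-1) + (1)·(1) + (-2)·(-2) + (3)·(3) + (-1)·(-1)) / 4 = 16/4 = 4
  Sample standard deviations s_i = √(s[i,i]):
  s(U) = √(6.7) = 2.5884
  s(V) = √(2.5) = 1.5811
  s(W) = √(4) = 2

Step 3 — r_{ij} = s_{ij} / (s_i · s_j):
  r[U,U] = 1 (diagonal).
  r[U,V] = 0.75 / (2.5884 · 1.5811) = 0.75 / 4.0927 = 0.1833
  r[U,W] = 3.25 / (2.5884 · 2) = 3.25 / 5.1769 = 0.6278
  r[V,V] = 1 (diagonal).
  r[V,W] = 1 / (1.5811 · 2) = 1 / 3.1623 = 0.3162
  r[W,W] = 1 (diagonal).

R is symmetric with unit diagonal. Assembling:

R = [[1, 0.1833, 0.6278],
 [0.1833, 1, 0.3162],
 [0.6278, 0.3162, 1]]


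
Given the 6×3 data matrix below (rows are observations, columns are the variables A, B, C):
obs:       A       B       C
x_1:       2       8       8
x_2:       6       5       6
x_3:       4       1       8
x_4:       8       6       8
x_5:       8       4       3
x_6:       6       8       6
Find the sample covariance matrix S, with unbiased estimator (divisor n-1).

Step 1 — column means:
  mean(A) = (2 + 6 + 4 + 8 + 8 + 6) / 6 = 34/6 = 5.6667
  mean(B) = (8 + 5 + 1 + 6 + 4 + 8) / 6 = 32/6 = 5.3333
  mean(C) = (8 + 6 + 8 + 8 + 3 + 6) / 6 = 39/6 = 6.5

Step 2 — sample covariance S[i,j] = (1/(n-1)) · Σ_k (x_{k,i} - mean_i) · (x_{k,j} - mean_j), with n-1 = 5.
  S[A,A] = ((-3.6667)·(-3.6667) + (0.3333)·(0.3333) + (-1.6667)·(-1.6667) + (2.3333)·(2.3333) + (2.3333)·(2.3333) + (0.3333)·(0.3333)) / 5 = 27.3333/5 = 5.4667
  S[A,B] = ((-3.6667)·(2.6667) + (0.3333)·(-0.3333) + (-1.6667)·(-4.3333) + (2.3333)·(0.6667) + (2.3333)·(-1.3333) + (0.3333)·(2.6667)) / 5 = -3.3333/5 = -0.6667
  S[A,C] = ((-3.6667)·(1.5) + (0.3333)·(-0.5) + (-1.6667)·(1.5) + (2.3333)·(1.5) + (2.3333)·(-3.5) + (0.3333)·(-0.5)) / 5 = -13/5 = -2.6
  S[B,B] = ((2.6667)·(2.6667) + (-0.3333)·(-0.3333) + (-4.3333)·(-4.3333) + (0.6667)·(0.6667) + (-1.3333)·(-1.3333) + (2.6667)·(2.6667)) / 5 = 35.3333/5 = 7.0667
  S[B,C] = ((2.6667)·(1.5) + (-0.3333)·(-0.5) + (-4.3333)·(1.5) + (0.6667)·(1.5) + (-1.3333)·(-3.5) + (2.6667)·(-0.5)) / 5 = 2/5 = 0.4
  S[C,C] = ((1.5)·(1.5) + (-0.5)·(-0.5) + (1.5)·(1.5) + (1.5)·(1.5) + (-3.5)·(-3.5) + (-0.5)·(-0.5)) / 5 = 19.5/5 = 3.9

S is symmetric (S[j,i] = S[i,j]). Assembling:

S = [[5.4667, -0.6667, -2.6],
 [-0.6667, 7.0667, 0.4],
 [-2.6, 0.4, 3.9]]


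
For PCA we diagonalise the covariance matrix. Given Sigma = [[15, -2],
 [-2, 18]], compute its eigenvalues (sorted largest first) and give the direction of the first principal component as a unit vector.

Step 1 — characteristic polynomial of 2×2 Sigma:
  det(Sigma - λI) = λ² - trace · λ + det = 0.
  trace = 15 + 18 = 33, det = 15·18 - (-2)² = 266.
Step 2 — discriminant:
  Δ = trace² - 4·det = 1089 - 1064 = 25.
Step 3 — eigenvalues:
  λ = (trace ± √Δ)/2 = (33 ± 5)/2,
  λ_1 = 19,  λ_2 = 14.

Step 4 — unit eigenvector for λ_1: solve (Sigma - λ_1 I)v = 0. First row:
  (15 - 19)·v_x + (-2)·v_y = 0, i.e. (-4)·v_x + (-2)·v_y = 0,
  so v ∝ (b, λ_1 - a) = (-2, 4); multiply by -1 so the first entry is positive: u = (2, -4).
  ||u|| = √((2)² + (-4)²) = √(20) ≈ 4.4721,
  v_1 = u/||u|| ≈ (0.4472, -0.8944) (||v_1|| = 1).

λ_1 = 19,  λ_2 = 14;  v_1 ≈ (0.4472, -0.8944)


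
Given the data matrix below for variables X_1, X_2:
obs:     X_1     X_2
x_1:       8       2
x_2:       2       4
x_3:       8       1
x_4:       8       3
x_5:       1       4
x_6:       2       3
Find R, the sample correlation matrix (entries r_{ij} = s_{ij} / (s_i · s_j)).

Step 1 — column means:
  mean(X_1) = (8 + 2 + 8 + 8 + 1 + 2) / 6 = 29/6 = 4.8333
  mean(X_2) = (2 + 4 + 1 + 3 + 4 + 3) / 6 = 17/6 = 2.8333

Step 2 — sample variances and covariances s[i,j] = (1/(n-1)) · Σ_k (x_{k,i} - mean_i) · (x_{k,j} - mean_j), with n-1 = 5:
  s[X_1,X_1] = ((3.1667)·(3.1667) + (-2.8333)·(-2.8333) + (3.1667)·(3.1667) + (3.1667)·(3.1667) + (-3.8333)·(-3.8333) + (-2.8333)·(-2.8333)) / 5 = 60.8333/5 = 12.1667
  s[X_1,X_2] = ((3.1667)·(-0.8333) + (-2.8333)·(1.1667) + (3.1667)·(-1.8333) + (3.1667)·(0.1667) + (-3.8333)·(1.1667) + (-2.8333)·(0.1667)) / 5 = -16.1667/5 = -3.2333
  s[X_2,X_2] = ((-0.8333)·(-0.8333) + (1.1667)·(1.1667) + (-1.8333)·(-1.8333) + (0.1667)·(0.1667) + (1.1667)·(1.1667) + (0.1667)·(0.1667)) / 5 = 6.8333/5 = 1.3667
  Sample standard deviations s_i = √(s[i,i]):
  s(X_1) = √(12.1667) = 3.4881
  s(X_2) = √(1.3667) = 1.169

Step 3 — r_{ij} = s_{ij} / (s_i · s_j):
  r[X_1,X_1] = 1 (diagonal).
  r[X_1,X_2] = -3.2333 / (3.4881 · 1.169) = -3.2333 / 4.0777 = -0.7929
  r[X_2,X_2] = 1 (diagonal).

R is symmetric with unit diagonal. Assembling:

R = [[1, -0.7929],
 [-0.7929, 1]]
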